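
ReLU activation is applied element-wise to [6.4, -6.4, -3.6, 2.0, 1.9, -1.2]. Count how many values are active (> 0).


ReLU(x) = max(0, x) for each element:
ReLU(6.4) = 6.4
ReLU(-6.4) = 0
ReLU(-3.6) = 0
ReLU(2.0) = 2.0
ReLU(1.9) = 1.9
ReLU(-1.2) = 0
Active neurons (>0): 3

3


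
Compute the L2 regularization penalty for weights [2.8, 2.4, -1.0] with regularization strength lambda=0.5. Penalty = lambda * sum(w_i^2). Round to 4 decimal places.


Squaring each weight:
2.8^2 = 7.84
2.4^2 = 5.76
(-1.0)^2 = 1.0
Sum of squares = 14.6
Penalty = 0.5 * 14.6 = 7.3000

7.3000


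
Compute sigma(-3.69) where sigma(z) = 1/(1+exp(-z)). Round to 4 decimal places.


sigmoid(z) = 1 / (1 + exp(-z))
exp(-(-3.69)) = exp(3.69) = 40.0448
1 + 40.0448 = 41.0448
1 / 41.0448 = 0.0244

0.0244


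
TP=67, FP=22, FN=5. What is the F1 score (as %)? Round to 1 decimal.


Precision = TP / (TP + FP) = 67 / 89 = 0.7528
Recall = TP / (TP + FN) = 67 / 72 = 0.9306
F1 = 2 * P * R / (P + R)
= 2 * 0.7528 * 0.9306 / (0.7528 + 0.9306)
= 1.4011 / 1.6834
= 0.8323
As percentage: 83.2%

83.2


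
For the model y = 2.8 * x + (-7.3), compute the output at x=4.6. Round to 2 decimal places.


y = 2.8 * 4.6 + (-7.3)
= 12.88 + (-7.3)
= 5.58

5.58


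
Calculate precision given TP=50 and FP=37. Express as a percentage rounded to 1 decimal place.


Precision = TP / (TP + FP) * 100
= 50 / (50 + 37)
= 50 / 87
= 0.5747
= 57.5%

57.5


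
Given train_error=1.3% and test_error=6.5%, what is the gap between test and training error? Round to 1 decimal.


Generalization gap = test_error - train_error
= 6.5 - 1.3
= 5.2%
A moderate gap.

5.2


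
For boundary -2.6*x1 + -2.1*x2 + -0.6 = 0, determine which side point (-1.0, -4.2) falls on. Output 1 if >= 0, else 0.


Compute -2.6 * -1.0 + -2.1 * -4.2 + -0.6
= 2.6 + 8.82 + -0.6
= 10.82
Since 10.82 >= 0, the point is on the positive side.

1


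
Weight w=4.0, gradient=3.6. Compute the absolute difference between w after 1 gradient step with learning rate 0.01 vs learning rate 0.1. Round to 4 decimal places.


With lr=0.01: w_new = 4.0 - 0.01 * 3.6 = 3.964
With lr=0.1: w_new = 4.0 - 0.1 * 3.6 = 3.64
Absolute difference = |3.964 - 3.64|
= 0.3240

0.3240


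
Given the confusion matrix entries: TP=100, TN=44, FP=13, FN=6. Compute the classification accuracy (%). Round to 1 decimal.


Accuracy = (TP + TN) / (TP + TN + FP + FN) * 100
= (100 + 44) / (100 + 44 + 13 + 6)
= 144 / 163
= 0.8834
= 88.3%

88.3


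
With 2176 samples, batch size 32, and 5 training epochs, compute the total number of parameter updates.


Iterations per epoch = 2176 / 32 = 68
Total updates = iterations_per_epoch * epochs
= 68 * 5
= 340

340


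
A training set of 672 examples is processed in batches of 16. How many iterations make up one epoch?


Iterations per epoch = dataset_size / batch_size
= 672 / 16
= 42

42


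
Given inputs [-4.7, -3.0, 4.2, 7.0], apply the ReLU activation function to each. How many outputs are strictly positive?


ReLU(x) = max(0, x) for each element:
ReLU(-4.7) = 0
ReLU(-3.0) = 0
ReLU(4.2) = 4.2
ReLU(7.0) = 7.0
Active neurons (>0): 2

2


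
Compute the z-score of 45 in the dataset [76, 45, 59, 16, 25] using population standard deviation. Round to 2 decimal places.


Mean = (76 + 45 + 59 + 16 + 25) / 5 = 44.2
Variance = sum((x_i - mean)^2) / n = 478.96
Std = sqrt(478.96) = 21.8852
Z = (x - mean) / std
= (45 - 44.2) / 21.8852
= 0.8 / 21.8852
= 0.04

0.04


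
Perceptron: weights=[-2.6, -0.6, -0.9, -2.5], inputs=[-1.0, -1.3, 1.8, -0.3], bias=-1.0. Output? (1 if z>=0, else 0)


z = w . x + b
= -2.6*-1.0 + -0.6*-1.3 + -0.9*1.8 + -2.5*-0.3 + -1.0
= 2.6 + 0.78 + -1.62 + 0.75 + -1.0
= 2.51 + -1.0
= 1.51
Since z = 1.51 >= 0, output = 1

1


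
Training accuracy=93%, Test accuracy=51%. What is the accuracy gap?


Gap = train_accuracy - test_accuracy
= 93 - 51
= 42%
This large gap strongly indicates overfitting.

42


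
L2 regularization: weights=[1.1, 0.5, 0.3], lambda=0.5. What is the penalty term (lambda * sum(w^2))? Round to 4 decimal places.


Squaring each weight:
1.1^2 = 1.21
0.5^2 = 0.25
0.3^2 = 0.09
Sum of squares = 1.55
Penalty = 0.5 * 1.55 = 0.7750

0.7750


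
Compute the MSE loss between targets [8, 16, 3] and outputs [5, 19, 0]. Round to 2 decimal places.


Differences: [3, -3, 3]
Squared errors: [9, 9, 9]
Sum of squared errors = 27
MSE = 27 / 3 = 9.00

9.00


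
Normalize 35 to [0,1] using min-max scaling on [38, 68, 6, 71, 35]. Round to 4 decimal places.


Min = 6, Max = 71
Range = 71 - 6 = 65
Scaled = (x - min) / (max - min)
= (35 - 6) / 65
= 29 / 65
= 0.4462

0.4462


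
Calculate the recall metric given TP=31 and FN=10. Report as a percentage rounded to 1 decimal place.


Recall = TP / (TP + FN) * 100
= 31 / (31 + 10)
= 31 / 41
= 0.7561
= 75.6%

75.6


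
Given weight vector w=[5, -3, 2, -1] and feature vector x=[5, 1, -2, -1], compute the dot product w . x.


Element-wise products:
5 * 5 = 25
-3 * 1 = -3
2 * -2 = -4
-1 * -1 = 1
Sum = 25 + -3 + -4 + 1
= 19

19


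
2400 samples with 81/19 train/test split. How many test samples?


Train samples = 2400 * 81% = 1944
Test samples = 2400 - 1944
= 456

456


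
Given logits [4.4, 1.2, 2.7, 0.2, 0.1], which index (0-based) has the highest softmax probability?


Softmax is a monotonic transformation, so it preserves the argmax.
We need to find the index of the maximum logit.
Index 0: 4.4
Index 1: 1.2
Index 2: 2.7
Index 3: 0.2
Index 4: 0.1
Maximum logit = 4.4 at index 0

0


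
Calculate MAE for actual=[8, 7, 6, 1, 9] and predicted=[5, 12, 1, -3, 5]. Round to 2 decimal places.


Absolute errors: [3, 5, 5, 4, 4]
Sum of absolute errors = 21
MAE = 21 / 5 = 4.20

4.20


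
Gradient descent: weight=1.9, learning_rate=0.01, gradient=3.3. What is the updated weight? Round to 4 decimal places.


w_new = w_old - lr * gradient
= 1.9 - 0.01 * 3.3
= 1.9 - (0.033)
= 1.8670

1.8670


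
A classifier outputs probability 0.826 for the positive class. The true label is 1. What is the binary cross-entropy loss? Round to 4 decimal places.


For y=1: Loss = -log(p)
= -log(0.826)
= -(-0.1912)
= 0.1912

0.1912


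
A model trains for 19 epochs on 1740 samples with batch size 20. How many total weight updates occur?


Iterations per epoch = 1740 / 20 = 87
Total updates = iterations_per_epoch * epochs
= 87 * 19
= 1653

1653


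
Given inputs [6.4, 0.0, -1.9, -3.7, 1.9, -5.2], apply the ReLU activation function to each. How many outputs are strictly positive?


ReLU(x) = max(0, x) for each element:
ReLU(6.4) = 6.4
ReLU(0.0) = 0
ReLU(-1.9) = 0
ReLU(-3.7) = 0
ReLU(1.9) = 1.9
ReLU(-5.2) = 0
Active neurons (>0): 2

2


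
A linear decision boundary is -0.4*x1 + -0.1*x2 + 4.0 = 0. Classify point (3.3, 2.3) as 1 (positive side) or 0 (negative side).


Compute -0.4 * 3.3 + -0.1 * 2.3 + 4.0
= -1.32 + -0.23 + 4.0
= 2.45
Since 2.45 >= 0, the point is on the positive side.

1


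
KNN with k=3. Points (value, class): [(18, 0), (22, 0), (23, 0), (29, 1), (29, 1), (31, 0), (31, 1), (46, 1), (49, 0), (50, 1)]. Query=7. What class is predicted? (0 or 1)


Distances from query 7:
Point 18 (class 0): distance = 11
Point 22 (class 0): distance = 15
Point 23 (class 0): distance = 16
K=3 nearest neighbors: classes = [0, 0, 0]
Votes for class 1: 0 / 3
Majority vote => class 0

0


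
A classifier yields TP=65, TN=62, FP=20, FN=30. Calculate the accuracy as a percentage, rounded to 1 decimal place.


Accuracy = (TP + TN) / (TP + TN + FP + FN) * 100
= (65 + 62) / (65 + 62 + 20 + 30)
= 127 / 177
= 0.7175
= 71.8%

71.8


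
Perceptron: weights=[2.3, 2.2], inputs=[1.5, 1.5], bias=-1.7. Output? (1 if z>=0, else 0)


z = w . x + b
= 2.3*1.5 + 2.2*1.5 + -1.7
= 3.45 + 3.3 + -1.7
= 6.75 + -1.7
= 5.05
Since z = 5.05 >= 0, output = 1

1


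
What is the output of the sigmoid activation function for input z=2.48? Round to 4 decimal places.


sigmoid(z) = 1 / (1 + exp(-z))
exp(-(2.48)) = exp(-2.48) = 0.0837
1 + 0.0837 = 1.0837
1 / 1.0837 = 0.9227

0.9227


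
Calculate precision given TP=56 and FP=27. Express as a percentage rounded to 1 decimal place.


Precision = TP / (TP + FP) * 100
= 56 / (56 + 27)
= 56 / 83
= 0.6747
= 67.5%

67.5


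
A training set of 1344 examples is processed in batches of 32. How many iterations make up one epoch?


Iterations per epoch = dataset_size / batch_size
= 1344 / 32
= 42

42


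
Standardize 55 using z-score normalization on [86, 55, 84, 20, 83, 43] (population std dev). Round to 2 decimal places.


Mean = (86 + 55 + 84 + 20 + 83 + 43) / 6 = 61.8333
Variance = sum((x_i - mean)^2) / n = 612.4722
Std = sqrt(612.4722) = 24.7482
Z = (x - mean) / std
= (55 - 61.8333) / 24.7482
= -6.8333 / 24.7482
= -0.28

-0.28


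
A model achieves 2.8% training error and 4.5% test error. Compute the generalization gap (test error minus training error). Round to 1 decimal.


Generalization gap = test_error - train_error
= 4.5 - 2.8
= 1.7%
A small gap suggests good generalization.

1.7


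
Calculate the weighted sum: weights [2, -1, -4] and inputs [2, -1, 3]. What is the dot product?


Element-wise products:
2 * 2 = 4
-1 * -1 = 1
-4 * 3 = -12
Sum = 4 + 1 + -12
= -7

-7


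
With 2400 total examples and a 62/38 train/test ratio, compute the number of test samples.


Train samples = 2400 * 62% = 1488
Test samples = 2400 - 1488
= 912

912


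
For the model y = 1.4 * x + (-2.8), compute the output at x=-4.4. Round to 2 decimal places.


y = 1.4 * -4.4 + (-2.8)
= -6.16 + (-2.8)
= -8.96

-8.96


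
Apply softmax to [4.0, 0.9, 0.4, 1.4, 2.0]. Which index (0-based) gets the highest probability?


Softmax is a monotonic transformation, so it preserves the argmax.
We need to find the index of the maximum logit.
Index 0: 4.0
Index 1: 0.9
Index 2: 0.4
Index 3: 1.4
Index 4: 2.0
Maximum logit = 4.0 at index 0

0


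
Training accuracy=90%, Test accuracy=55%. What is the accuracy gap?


Gap = train_accuracy - test_accuracy
= 90 - 55
= 35%
This large gap strongly indicates overfitting.

35


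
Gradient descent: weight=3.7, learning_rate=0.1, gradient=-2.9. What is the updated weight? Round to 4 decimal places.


w_new = w_old - lr * gradient
= 3.7 - 0.1 * -2.9
= 3.7 - (-0.29)
= 3.9900

3.9900


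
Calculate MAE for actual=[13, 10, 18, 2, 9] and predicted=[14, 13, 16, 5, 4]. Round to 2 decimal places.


Absolute errors: [1, 3, 2, 3, 5]
Sum of absolute errors = 14
MAE = 14 / 5 = 2.80

2.80


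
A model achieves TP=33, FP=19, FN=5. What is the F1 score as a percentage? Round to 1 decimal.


Precision = TP / (TP + FP) = 33 / 52 = 0.6346
Recall = TP / (TP + FN) = 33 / 38 = 0.8684
F1 = 2 * P * R / (P + R)
= 2 * 0.6346 * 0.8684 / (0.6346 + 0.8684)
= 1.1022 / 1.503
= 0.7333
As percentage: 73.3%

73.3


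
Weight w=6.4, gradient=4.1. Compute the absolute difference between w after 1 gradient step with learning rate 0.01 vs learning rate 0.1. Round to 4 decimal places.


With lr=0.01: w_new = 6.4 - 0.01 * 4.1 = 6.359
With lr=0.1: w_new = 6.4 - 0.1 * 4.1 = 5.99
Absolute difference = |6.359 - 5.99|
= 0.3690

0.3690


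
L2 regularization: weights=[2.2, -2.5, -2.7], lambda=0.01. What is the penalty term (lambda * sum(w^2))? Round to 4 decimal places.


Squaring each weight:
2.2^2 = 4.84
(-2.5)^2 = 6.25
(-2.7)^2 = 7.29
Sum of squares = 18.38
Penalty = 0.01 * 18.38 = 0.1838

0.1838


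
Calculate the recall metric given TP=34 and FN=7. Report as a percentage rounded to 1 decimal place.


Recall = TP / (TP + FN) * 100
= 34 / (34 + 7)
= 34 / 41
= 0.8293
= 82.9%

82.9


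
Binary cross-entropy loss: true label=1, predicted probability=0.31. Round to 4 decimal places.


For y=1: Loss = -log(p)
= -log(0.31)
= -(-1.1712)
= 1.1712

1.1712


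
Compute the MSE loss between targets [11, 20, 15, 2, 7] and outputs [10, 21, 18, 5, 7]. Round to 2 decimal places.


Differences: [1, -1, -3, -3, 0]
Squared errors: [1, 1, 9, 9, 0]
Sum of squared errors = 20
MSE = 20 / 5 = 4.00

4.00


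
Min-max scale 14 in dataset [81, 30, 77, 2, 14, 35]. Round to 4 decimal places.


Min = 2, Max = 81
Range = 81 - 2 = 79
Scaled = (x - min) / (max - min)
= (14 - 2) / 79
= 12 / 79
= 0.1519

0.1519


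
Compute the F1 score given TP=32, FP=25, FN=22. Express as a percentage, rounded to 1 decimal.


Precision = TP / (TP + FP) = 32 / 57 = 0.5614
Recall = TP / (TP + FN) = 32 / 54 = 0.5926
F1 = 2 * P * R / (P + R)
= 2 * 0.5614 * 0.5926 / (0.5614 + 0.5926)
= 0.6654 / 1.154
= 0.5766
As percentage: 57.7%

57.7


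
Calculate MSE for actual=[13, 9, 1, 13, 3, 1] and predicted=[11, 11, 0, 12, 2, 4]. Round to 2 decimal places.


Differences: [2, -2, 1, 1, 1, -3]
Squared errors: [4, 4, 1, 1, 1, 9]
Sum of squared errors = 20
MSE = 20 / 6 = 3.33

3.33


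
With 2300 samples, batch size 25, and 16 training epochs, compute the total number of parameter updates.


Iterations per epoch = 2300 / 25 = 92
Total updates = iterations_per_epoch * epochs
= 92 * 16
= 1472

1472


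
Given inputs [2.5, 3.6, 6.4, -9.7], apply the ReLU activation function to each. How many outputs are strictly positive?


ReLU(x) = max(0, x) for each element:
ReLU(2.5) = 2.5
ReLU(3.6) = 3.6
ReLU(6.4) = 6.4
ReLU(-9.7) = 0
Active neurons (>0): 3

3


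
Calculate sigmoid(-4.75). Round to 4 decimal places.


sigmoid(z) = 1 / (1 + exp(-z))
exp(-(-4.75)) = exp(4.75) = 115.5843
1 + 115.5843 = 116.5843
1 / 116.5843 = 0.0086

0.0086


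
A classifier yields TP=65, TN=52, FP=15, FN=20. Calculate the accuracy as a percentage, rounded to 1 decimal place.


Accuracy = (TP + TN) / (TP + TN + FP + FN) * 100
= (65 + 52) / (65 + 52 + 15 + 20)
= 117 / 152
= 0.7697
= 77.0%

77.0


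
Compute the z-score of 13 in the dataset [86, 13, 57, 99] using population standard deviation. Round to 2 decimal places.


Mean = (86 + 13 + 57 + 99) / 4 = 63.75
Variance = sum((x_i - mean)^2) / n = 1089.6875
Std = sqrt(1089.6875) = 33.0104
Z = (x - mean) / std
= (13 - 63.75) / 33.0104
= -50.75 / 33.0104
= -1.54

-1.54


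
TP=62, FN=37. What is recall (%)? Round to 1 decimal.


Recall = TP / (TP + FN) * 100
= 62 / (62 + 37)
= 62 / 99
= 0.6263
= 62.6%

62.6


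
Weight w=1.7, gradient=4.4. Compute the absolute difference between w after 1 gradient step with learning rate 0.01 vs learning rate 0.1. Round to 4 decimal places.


With lr=0.01: w_new = 1.7 - 0.01 * 4.4 = 1.656
With lr=0.1: w_new = 1.7 - 0.1 * 4.4 = 1.26
Absolute difference = |1.656 - 1.26|
= 0.3960

0.3960


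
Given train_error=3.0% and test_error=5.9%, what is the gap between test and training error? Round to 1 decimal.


Generalization gap = test_error - train_error
= 5.9 - 3.0
= 2.9%
A moderate gap.

2.9


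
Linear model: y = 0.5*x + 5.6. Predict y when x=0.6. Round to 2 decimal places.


y = 0.5 * 0.6 + (5.6)
= 0.3 + (5.6)
= 5.90

5.90


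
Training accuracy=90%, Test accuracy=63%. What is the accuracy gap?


Gap = train_accuracy - test_accuracy
= 90 - 63
= 27%
This large gap strongly indicates overfitting.

27


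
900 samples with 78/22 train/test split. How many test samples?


Train samples = 900 * 78% = 702
Test samples = 900 - 702
= 198

198


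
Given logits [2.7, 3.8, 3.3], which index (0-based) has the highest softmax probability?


Softmax is a monotonic transformation, so it preserves the argmax.
We need to find the index of the maximum logit.
Index 0: 2.7
Index 1: 3.8
Index 2: 3.3
Maximum logit = 3.8 at index 1

1


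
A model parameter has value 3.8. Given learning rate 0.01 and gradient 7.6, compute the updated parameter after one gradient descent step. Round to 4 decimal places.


w_new = w_old - lr * gradient
= 3.8 - 0.01 * 7.6
= 3.8 - (0.076)
= 3.7240

3.7240


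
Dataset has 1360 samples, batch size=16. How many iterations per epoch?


Iterations per epoch = dataset_size / batch_size
= 1360 / 16
= 85

85


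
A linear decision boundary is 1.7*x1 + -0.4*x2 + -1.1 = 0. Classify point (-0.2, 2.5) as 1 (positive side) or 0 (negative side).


Compute 1.7 * -0.2 + -0.4 * 2.5 + -1.1
= -0.34 + -1.0 + -1.1
= -2.44
Since -2.44 < 0, the point is on the negative side.

0


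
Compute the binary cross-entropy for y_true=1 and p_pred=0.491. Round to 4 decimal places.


For y=1: Loss = -log(p)
= -log(0.491)
= -(-0.7113)
= 0.7113

0.7113


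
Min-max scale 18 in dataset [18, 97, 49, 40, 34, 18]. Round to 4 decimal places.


Min = 18, Max = 97
Range = 97 - 18 = 79
Scaled = (x - min) / (max - min)
= (18 - 18) / 79
= 0 / 79
= 0.0000

0.0000


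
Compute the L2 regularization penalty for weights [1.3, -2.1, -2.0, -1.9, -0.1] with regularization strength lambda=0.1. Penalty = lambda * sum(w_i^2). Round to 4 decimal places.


Squaring each weight:
1.3^2 = 1.69
(-2.1)^2 = 4.41
(-2.0)^2 = 4.0
(-1.9)^2 = 3.61
(-0.1)^2 = 0.01
Sum of squares = 13.72
Penalty = 0.1 * 13.72 = 1.3720

1.3720


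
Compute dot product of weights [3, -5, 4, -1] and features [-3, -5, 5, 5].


Element-wise products:
3 * -3 = -9
-5 * -5 = 25
4 * 5 = 20
-1 * 5 = -5
Sum = -9 + 25 + 20 + -5
= 31

31


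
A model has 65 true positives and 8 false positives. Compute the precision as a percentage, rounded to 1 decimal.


Precision = TP / (TP + FP) * 100
= 65 / (65 + 8)
= 65 / 73
= 0.8904
= 89.0%

89.0


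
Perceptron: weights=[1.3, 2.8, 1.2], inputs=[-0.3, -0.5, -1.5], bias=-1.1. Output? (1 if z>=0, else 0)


z = w . x + b
= 1.3*-0.3 + 2.8*-0.5 + 1.2*-1.5 + -1.1
= -0.39 + -1.4 + -1.8 + -1.1
= -3.59 + -1.1
= -4.69
Since z = -4.69 < 0, output = 0

0


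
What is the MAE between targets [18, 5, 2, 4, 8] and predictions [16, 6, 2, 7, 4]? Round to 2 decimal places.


Absolute errors: [2, 1, 0, 3, 4]
Sum of absolute errors = 10
MAE = 10 / 5 = 2.00

2.00


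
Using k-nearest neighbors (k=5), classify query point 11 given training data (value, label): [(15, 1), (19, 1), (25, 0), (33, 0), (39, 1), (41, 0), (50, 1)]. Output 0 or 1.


Distances from query 11:
Point 15 (class 1): distance = 4
Point 19 (class 1): distance = 8
Point 25 (class 0): distance = 14
Point 33 (class 0): distance = 22
Point 39 (class 1): distance = 28
K=5 nearest neighbors: classes = [1, 1, 0, 0, 1]
Votes for class 1: 3 / 5
Majority vote => class 1

1


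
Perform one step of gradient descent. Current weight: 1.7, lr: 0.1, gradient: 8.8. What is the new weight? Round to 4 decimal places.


w_new = w_old - lr * gradient
= 1.7 - 0.1 * 8.8
= 1.7 - (0.88)
= 0.8200

0.8200


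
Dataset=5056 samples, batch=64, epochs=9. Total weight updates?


Iterations per epoch = 5056 / 64 = 79
Total updates = iterations_per_epoch * epochs
= 79 * 9
= 711

711


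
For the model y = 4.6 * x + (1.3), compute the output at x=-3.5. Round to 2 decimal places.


y = 4.6 * -3.5 + (1.3)
= -16.1 + (1.3)
= -14.80

-14.80


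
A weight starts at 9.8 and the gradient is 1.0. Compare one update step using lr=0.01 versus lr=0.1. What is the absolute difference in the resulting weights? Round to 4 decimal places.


With lr=0.01: w_new = 9.8 - 0.01 * 1.0 = 9.79
With lr=0.1: w_new = 9.8 - 0.1 * 1.0 = 9.7
Absolute difference = |9.79 - 9.7|
= 0.0900

0.0900


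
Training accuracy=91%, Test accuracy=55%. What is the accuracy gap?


Gap = train_accuracy - test_accuracy
= 91 - 55
= 36%
This large gap strongly indicates overfitting.

36


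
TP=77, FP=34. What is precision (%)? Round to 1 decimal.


Precision = TP / (TP + FP) * 100
= 77 / (77 + 34)
= 77 / 111
= 0.6937
= 69.4%

69.4


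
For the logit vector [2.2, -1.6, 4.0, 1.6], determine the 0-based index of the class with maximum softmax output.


Softmax is a monotonic transformation, so it preserves the argmax.
We need to find the index of the maximum logit.
Index 0: 2.2
Index 1: -1.6
Index 2: 4.0
Index 3: 1.6
Maximum logit = 4.0 at index 2

2


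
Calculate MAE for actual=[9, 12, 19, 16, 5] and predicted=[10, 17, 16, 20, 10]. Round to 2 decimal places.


Absolute errors: [1, 5, 3, 4, 5]
Sum of absolute errors = 18
MAE = 18 / 5 = 3.60

3.60


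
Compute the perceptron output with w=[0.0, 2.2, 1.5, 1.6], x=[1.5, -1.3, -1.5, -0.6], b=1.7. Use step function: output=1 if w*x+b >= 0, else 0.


z = w . x + b
= 0.0*1.5 + 2.2*-1.3 + 1.5*-1.5 + 1.6*-0.6 + 1.7
= 0.0 + -2.86 + -2.25 + -0.96 + 1.7
= -6.07 + 1.7
= -4.37
Since z = -4.37 < 0, output = 0

0


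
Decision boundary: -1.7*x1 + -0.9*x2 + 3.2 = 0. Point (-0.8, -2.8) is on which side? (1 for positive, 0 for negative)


Compute -1.7 * -0.8 + -0.9 * -2.8 + 3.2
= 1.36 + 2.52 + 3.2
= 7.08
Since 7.08 >= 0, the point is on the positive side.

1


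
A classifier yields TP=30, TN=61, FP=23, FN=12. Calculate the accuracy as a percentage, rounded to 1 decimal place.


Accuracy = (TP + TN) / (TP + TN + FP + FN) * 100
= (30 + 61) / (30 + 61 + 23 + 12)
= 91 / 126
= 0.7222
= 72.2%

72.2


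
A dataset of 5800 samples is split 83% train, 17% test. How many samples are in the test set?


Train samples = 5800 * 83% = 4814
Test samples = 5800 - 4814
= 986

986


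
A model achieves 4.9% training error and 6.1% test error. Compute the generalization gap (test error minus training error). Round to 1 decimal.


Generalization gap = test_error - train_error
= 6.1 - 4.9
= 1.2%
A small gap suggests good generalization.

1.2


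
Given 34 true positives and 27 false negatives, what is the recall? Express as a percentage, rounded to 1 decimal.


Recall = TP / (TP + FN) * 100
= 34 / (34 + 27)
= 34 / 61
= 0.5574
= 55.7%

55.7


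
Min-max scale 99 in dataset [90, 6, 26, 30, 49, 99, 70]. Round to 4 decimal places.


Min = 6, Max = 99
Range = 99 - 6 = 93
Scaled = (x - min) / (max - min)
= (99 - 6) / 93
= 93 / 93
= 1.0000

1.0000


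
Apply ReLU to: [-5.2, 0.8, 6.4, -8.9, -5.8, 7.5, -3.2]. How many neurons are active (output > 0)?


ReLU(x) = max(0, x) for each element:
ReLU(-5.2) = 0
ReLU(0.8) = 0.8
ReLU(6.4) = 6.4
ReLU(-8.9) = 0
ReLU(-5.8) = 0
ReLU(7.5) = 7.5
ReLU(-3.2) = 0
Active neurons (>0): 3

3


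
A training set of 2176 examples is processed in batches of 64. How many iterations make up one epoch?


Iterations per epoch = dataset_size / batch_size
= 2176 / 64
= 34

34


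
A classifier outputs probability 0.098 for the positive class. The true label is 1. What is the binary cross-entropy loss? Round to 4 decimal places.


For y=1: Loss = -log(p)
= -log(0.098)
= -(-2.3228)
= 2.3228

2.3228


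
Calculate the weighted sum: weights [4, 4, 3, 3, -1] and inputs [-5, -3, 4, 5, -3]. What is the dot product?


Element-wise products:
4 * -5 = -20
4 * -3 = -12
3 * 4 = 12
3 * 5 = 15
-1 * -3 = 3
Sum = -20 + -12 + 12 + 15 + 3
= -2

-2


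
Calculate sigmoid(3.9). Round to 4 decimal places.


sigmoid(z) = 1 / (1 + exp(-z))
exp(-(3.9)) = exp(-3.9) = 0.0202
1 + 0.0202 = 1.0202
1 / 1.0202 = 0.9802

0.9802


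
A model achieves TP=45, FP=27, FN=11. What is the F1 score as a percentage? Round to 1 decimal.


Precision = TP / (TP + FP) = 45 / 72 = 0.625
Recall = TP / (TP + FN) = 45 / 56 = 0.8036
F1 = 2 * P * R / (P + R)
= 2 * 0.625 * 0.8036 / (0.625 + 0.8036)
= 1.0045 / 1.4286
= 0.7031
As percentage: 70.3%

70.3


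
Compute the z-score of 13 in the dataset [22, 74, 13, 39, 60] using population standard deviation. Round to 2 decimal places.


Mean = (22 + 74 + 13 + 39 + 60) / 5 = 41.6
Variance = sum((x_i - mean)^2) / n = 519.44
Std = sqrt(519.44) = 22.7912
Z = (x - mean) / std
= (13 - 41.6) / 22.7912
= -28.6 / 22.7912
= -1.25

-1.25


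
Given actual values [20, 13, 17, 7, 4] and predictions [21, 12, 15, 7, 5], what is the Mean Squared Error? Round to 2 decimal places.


Differences: [-1, 1, 2, 0, -1]
Squared errors: [1, 1, 4, 0, 1]
Sum of squared errors = 7
MSE = 7 / 5 = 1.40

1.40


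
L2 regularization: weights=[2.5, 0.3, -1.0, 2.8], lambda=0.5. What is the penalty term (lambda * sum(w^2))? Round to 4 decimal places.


Squaring each weight:
2.5^2 = 6.25
0.3^2 = 0.09
(-1.0)^2 = 1.0
2.8^2 = 7.84
Sum of squares = 15.18
Penalty = 0.5 * 15.18 = 7.5900

7.5900


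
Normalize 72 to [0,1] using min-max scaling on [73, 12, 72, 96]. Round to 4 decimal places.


Min = 12, Max = 96
Range = 96 - 12 = 84
Scaled = (x - min) / (max - min)
= (72 - 12) / 84
= 60 / 84
= 0.7143

0.7143


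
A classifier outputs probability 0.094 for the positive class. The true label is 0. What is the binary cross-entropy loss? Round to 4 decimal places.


For y=0: Loss = -log(1-p)
= -log(1 - 0.094)
= -log(0.906)
= -(-0.0987)
= 0.0987

0.0987


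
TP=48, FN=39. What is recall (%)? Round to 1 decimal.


Recall = TP / (TP + FN) * 100
= 48 / (48 + 39)
= 48 / 87
= 0.5517
= 55.2%

55.2


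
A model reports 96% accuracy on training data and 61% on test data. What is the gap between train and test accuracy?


Gap = train_accuracy - test_accuracy
= 96 - 61
= 35%
This large gap strongly indicates overfitting.

35


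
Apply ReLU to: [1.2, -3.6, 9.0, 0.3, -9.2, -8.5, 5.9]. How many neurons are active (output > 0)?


ReLU(x) = max(0, x) for each element:
ReLU(1.2) = 1.2
ReLU(-3.6) = 0
ReLU(9.0) = 9.0
ReLU(0.3) = 0.3
ReLU(-9.2) = 0
ReLU(-8.5) = 0
ReLU(5.9) = 5.9
Active neurons (>0): 4

4


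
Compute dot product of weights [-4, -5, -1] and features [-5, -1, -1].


Element-wise products:
-4 * -5 = 20
-5 * -1 = 5
-1 * -1 = 1
Sum = 20 + 5 + 1
= 26

26


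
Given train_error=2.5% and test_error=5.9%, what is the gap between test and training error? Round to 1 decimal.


Generalization gap = test_error - train_error
= 5.9 - 2.5
= 3.4%
A moderate gap.

3.4


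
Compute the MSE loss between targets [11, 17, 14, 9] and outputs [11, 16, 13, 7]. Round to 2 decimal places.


Differences: [0, 1, 1, 2]
Squared errors: [0, 1, 1, 4]
Sum of squared errors = 6
MSE = 6 / 4 = 1.50

1.50


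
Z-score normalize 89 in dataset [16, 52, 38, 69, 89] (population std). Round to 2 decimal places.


Mean = (16 + 52 + 38 + 69 + 89) / 5 = 52.8
Variance = sum((x_i - mean)^2) / n = 629.36
Std = sqrt(629.36) = 25.087
Z = (x - mean) / std
= (89 - 52.8) / 25.087
= 36.2 / 25.087
= 1.44

1.44


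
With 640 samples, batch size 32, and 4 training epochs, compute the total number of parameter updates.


Iterations per epoch = 640 / 32 = 20
Total updates = iterations_per_epoch * epochs
= 20 * 4
= 80

80


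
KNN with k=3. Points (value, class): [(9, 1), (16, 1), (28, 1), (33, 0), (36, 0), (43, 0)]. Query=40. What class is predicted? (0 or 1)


Distances from query 40:
Point 43 (class 0): distance = 3
Point 36 (class 0): distance = 4
Point 33 (class 0): distance = 7
K=3 nearest neighbors: classes = [0, 0, 0]
Votes for class 1: 0 / 3
Majority vote => class 0

0


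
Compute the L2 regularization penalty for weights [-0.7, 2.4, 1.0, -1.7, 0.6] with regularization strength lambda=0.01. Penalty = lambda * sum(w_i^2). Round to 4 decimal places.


Squaring each weight:
(-0.7)^2 = 0.49
2.4^2 = 5.76
1.0^2 = 1.0
(-1.7)^2 = 2.89
0.6^2 = 0.36
Sum of squares = 10.5
Penalty = 0.01 * 10.5 = 0.1050

0.1050


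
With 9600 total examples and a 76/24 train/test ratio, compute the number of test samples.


Train samples = 9600 * 76% = 7296
Test samples = 9600 - 7296
= 2304

2304


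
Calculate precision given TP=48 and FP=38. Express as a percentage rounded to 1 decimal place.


Precision = TP / (TP + FP) * 100
= 48 / (48 + 38)
= 48 / 86
= 0.5581
= 55.8%

55.8


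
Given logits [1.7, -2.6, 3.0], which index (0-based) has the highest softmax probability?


Softmax is a monotonic transformation, so it preserves the argmax.
We need to find the index of the maximum logit.
Index 0: 1.7
Index 1: -2.6
Index 2: 3.0
Maximum logit = 3.0 at index 2

2


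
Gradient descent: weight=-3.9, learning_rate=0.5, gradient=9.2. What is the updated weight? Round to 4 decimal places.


w_new = w_old - lr * gradient
= -3.9 - 0.5 * 9.2
= -3.9 - (4.6)
= -8.5000

-8.5000


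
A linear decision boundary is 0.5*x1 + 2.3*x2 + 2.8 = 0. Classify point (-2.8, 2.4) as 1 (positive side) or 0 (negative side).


Compute 0.5 * -2.8 + 2.3 * 2.4 + 2.8
= -1.4 + 5.52 + 2.8
= 6.92
Since 6.92 >= 0, the point is on the positive side.

1


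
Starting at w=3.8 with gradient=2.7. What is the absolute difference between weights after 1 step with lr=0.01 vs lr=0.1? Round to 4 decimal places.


With lr=0.01: w_new = 3.8 - 0.01 * 2.7 = 3.773
With lr=0.1: w_new = 3.8 - 0.1 * 2.7 = 3.53
Absolute difference = |3.773 - 3.53|
= 0.2430

0.2430


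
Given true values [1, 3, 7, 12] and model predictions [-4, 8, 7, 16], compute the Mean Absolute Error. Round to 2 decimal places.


Absolute errors: [5, 5, 0, 4]
Sum of absolute errors = 14
MAE = 14 / 4 = 3.50

3.50


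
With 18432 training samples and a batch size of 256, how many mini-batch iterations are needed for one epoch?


Iterations per epoch = dataset_size / batch_size
= 18432 / 256
= 72

72


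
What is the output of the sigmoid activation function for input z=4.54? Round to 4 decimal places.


sigmoid(z) = 1 / (1 + exp(-z))
exp(-(4.54)) = exp(-4.54) = 0.0107
1 + 0.0107 = 1.0107
1 / 1.0107 = 0.9894

0.9894


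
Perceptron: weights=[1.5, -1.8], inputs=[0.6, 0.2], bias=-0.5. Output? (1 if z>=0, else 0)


z = w . x + b
= 1.5*0.6 + -1.8*0.2 + -0.5
= 0.9 + -0.36 + -0.5
= 0.54 + -0.5
= 0.04
Since z = 0.04 >= 0, output = 1

1


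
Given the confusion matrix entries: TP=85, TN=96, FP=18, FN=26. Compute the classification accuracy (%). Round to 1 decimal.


Accuracy = (TP + TN) / (TP + TN + FP + FN) * 100
= (85 + 96) / (85 + 96 + 18 + 26)
= 181 / 225
= 0.8044
= 80.4%

80.4


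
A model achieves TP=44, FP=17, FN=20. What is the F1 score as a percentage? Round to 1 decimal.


Precision = TP / (TP + FP) = 44 / 61 = 0.7213
Recall = TP / (TP + FN) = 44 / 64 = 0.6875
F1 = 2 * P * R / (P + R)
= 2 * 0.7213 * 0.6875 / (0.7213 + 0.6875)
= 0.9918 / 1.4088
= 0.704
As percentage: 70.4%

70.4


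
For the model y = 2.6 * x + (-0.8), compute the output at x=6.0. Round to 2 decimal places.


y = 2.6 * 6.0 + (-0.8)
= 15.6 + (-0.8)
= 14.80

14.80


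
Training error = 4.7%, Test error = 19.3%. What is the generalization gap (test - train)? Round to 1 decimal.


Generalization gap = test_error - train_error
= 19.3 - 4.7
= 14.6%
A large gap suggests overfitting.

14.6


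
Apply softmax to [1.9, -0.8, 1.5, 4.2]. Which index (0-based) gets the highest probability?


Softmax is a monotonic transformation, so it preserves the argmax.
We need to find the index of the maximum logit.
Index 0: 1.9
Index 1: -0.8
Index 2: 1.5
Index 3: 4.2
Maximum logit = 4.2 at index 3

3


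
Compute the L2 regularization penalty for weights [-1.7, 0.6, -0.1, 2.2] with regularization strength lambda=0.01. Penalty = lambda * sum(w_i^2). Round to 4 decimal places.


Squaring each weight:
(-1.7)^2 = 2.89
0.6^2 = 0.36
(-0.1)^2 = 0.01
2.2^2 = 4.84
Sum of squares = 8.1
Penalty = 0.01 * 8.1 = 0.0810

0.0810


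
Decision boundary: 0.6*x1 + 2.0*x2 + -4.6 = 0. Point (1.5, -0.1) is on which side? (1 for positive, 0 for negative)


Compute 0.6 * 1.5 + 2.0 * -0.1 + -4.6
= 0.9 + -0.2 + -4.6
= -3.9
Since -3.9 < 0, the point is on the negative side.

0


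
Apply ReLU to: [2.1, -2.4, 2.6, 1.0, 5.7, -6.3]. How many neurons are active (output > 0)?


ReLU(x) = max(0, x) for each element:
ReLU(2.1) = 2.1
ReLU(-2.4) = 0
ReLU(2.6) = 2.6
ReLU(1.0) = 1.0
ReLU(5.7) = 5.7
ReLU(-6.3) = 0
Active neurons (>0): 4

4


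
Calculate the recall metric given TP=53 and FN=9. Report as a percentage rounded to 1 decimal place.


Recall = TP / (TP + FN) * 100
= 53 / (53 + 9)
= 53 / 62
= 0.8548
= 85.5%

85.5


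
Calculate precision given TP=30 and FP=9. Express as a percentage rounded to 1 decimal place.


Precision = TP / (TP + FP) * 100
= 30 / (30 + 9)
= 30 / 39
= 0.7692
= 76.9%

76.9


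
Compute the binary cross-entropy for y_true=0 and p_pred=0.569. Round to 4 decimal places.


For y=0: Loss = -log(1-p)
= -log(1 - 0.569)
= -log(0.431)
= -(-0.8416)
= 0.8416

0.8416


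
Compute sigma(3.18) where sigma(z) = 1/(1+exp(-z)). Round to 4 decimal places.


sigmoid(z) = 1 / (1 + exp(-z))
exp(-(3.18)) = exp(-3.18) = 0.0416
1 + 0.0416 = 1.0416
1 / 1.0416 = 0.9601

0.9601


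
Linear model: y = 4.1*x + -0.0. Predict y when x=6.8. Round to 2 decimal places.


y = 4.1 * 6.8 + (-0.0)
= 27.88 + (-0.0)
= 27.88

27.88


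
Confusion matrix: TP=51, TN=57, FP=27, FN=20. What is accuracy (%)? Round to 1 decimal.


Accuracy = (TP + TN) / (TP + TN + FP + FN) * 100
= (51 + 57) / (51 + 57 + 27 + 20)
= 108 / 155
= 0.6968
= 69.7%

69.7


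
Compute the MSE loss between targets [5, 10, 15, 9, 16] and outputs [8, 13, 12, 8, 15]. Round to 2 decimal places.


Differences: [-3, -3, 3, 1, 1]
Squared errors: [9, 9, 9, 1, 1]
Sum of squared errors = 29
MSE = 29 / 5 = 5.80

5.80


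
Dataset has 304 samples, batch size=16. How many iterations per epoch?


Iterations per epoch = dataset_size / batch_size
= 304 / 16
= 19

19


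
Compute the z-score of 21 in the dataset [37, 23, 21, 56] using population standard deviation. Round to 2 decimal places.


Mean = (37 + 23 + 21 + 56) / 4 = 34.25
Variance = sum((x_i - mean)^2) / n = 195.6875
Std = sqrt(195.6875) = 13.9888
Z = (x - mean) / std
= (21 - 34.25) / 13.9888
= -13.25 / 13.9888
= -0.95

-0.95


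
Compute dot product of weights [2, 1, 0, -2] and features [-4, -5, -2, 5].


Element-wise products:
2 * -4 = -8
1 * -5 = -5
0 * -2 = 0
-2 * 5 = -10
Sum = -8 + -5 + 0 + -10
= -23

-23


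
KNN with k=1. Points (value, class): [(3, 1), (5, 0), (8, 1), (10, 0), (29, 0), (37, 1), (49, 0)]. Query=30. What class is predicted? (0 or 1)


Distances from query 30:
Point 29 (class 0): distance = 1
K=1 nearest neighbors: classes = [0]
Votes for class 1: 0 / 1
Majority vote => class 0

0


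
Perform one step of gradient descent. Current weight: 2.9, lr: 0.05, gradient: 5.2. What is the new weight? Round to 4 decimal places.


w_new = w_old - lr * gradient
= 2.9 - 0.05 * 5.2
= 2.9 - (0.26)
= 2.6400

2.6400


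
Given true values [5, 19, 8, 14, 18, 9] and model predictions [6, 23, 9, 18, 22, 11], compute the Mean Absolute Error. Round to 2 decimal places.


Absolute errors: [1, 4, 1, 4, 4, 2]
Sum of absolute errors = 16
MAE = 16 / 6 = 2.67

2.67


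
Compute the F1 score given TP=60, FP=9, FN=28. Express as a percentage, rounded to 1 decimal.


Precision = TP / (TP + FP) = 60 / 69 = 0.8696
Recall = TP / (TP + FN) = 60 / 88 = 0.6818
F1 = 2 * P * R / (P + R)
= 2 * 0.8696 * 0.6818 / (0.8696 + 0.6818)
= 1.1858 / 1.5514
= 0.7643
As percentage: 76.4%

76.4


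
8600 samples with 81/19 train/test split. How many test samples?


Train samples = 8600 * 81% = 6966
Test samples = 8600 - 6966
= 1634

1634


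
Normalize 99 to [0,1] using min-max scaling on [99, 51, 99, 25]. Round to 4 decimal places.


Min = 25, Max = 99
Range = 99 - 25 = 74
Scaled = (x - min) / (max - min)
= (99 - 25) / 74
= 74 / 74
= 1.0000

1.0000


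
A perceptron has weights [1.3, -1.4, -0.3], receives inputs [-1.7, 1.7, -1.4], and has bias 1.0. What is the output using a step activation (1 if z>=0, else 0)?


z = w . x + b
= 1.3*-1.7 + -1.4*1.7 + -0.3*-1.4 + 1.0
= -2.21 + -2.38 + 0.42 + 1.0
= -4.17 + 1.0
= -3.17
Since z = -3.17 < 0, output = 0

0


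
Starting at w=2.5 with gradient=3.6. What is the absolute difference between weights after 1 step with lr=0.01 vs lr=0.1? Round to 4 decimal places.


With lr=0.01: w_new = 2.5 - 0.01 * 3.6 = 2.464
With lr=0.1: w_new = 2.5 - 0.1 * 3.6 = 2.14
Absolute difference = |2.464 - 2.14|
= 0.3240

0.3240


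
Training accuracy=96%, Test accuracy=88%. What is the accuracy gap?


Gap = train_accuracy - test_accuracy
= 96 - 88
= 8%
This moderate gap may indicate mild overfitting.

8


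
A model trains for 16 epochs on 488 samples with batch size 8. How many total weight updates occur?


Iterations per epoch = 488 / 8 = 61
Total updates = iterations_per_epoch * epochs
= 61 * 16
= 976

976


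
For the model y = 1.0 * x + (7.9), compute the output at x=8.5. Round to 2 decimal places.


y = 1.0 * 8.5 + (7.9)
= 8.5 + (7.9)
= 16.40

16.40


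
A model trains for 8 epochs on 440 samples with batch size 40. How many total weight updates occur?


Iterations per epoch = 440 / 40 = 11
Total updates = iterations_per_epoch * epochs
= 11 * 8
= 88

88


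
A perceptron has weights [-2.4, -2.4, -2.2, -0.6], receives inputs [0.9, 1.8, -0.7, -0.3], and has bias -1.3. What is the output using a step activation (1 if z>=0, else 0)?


z = w . x + b
= -2.4*0.9 + -2.4*1.8 + -2.2*-0.7 + -0.6*-0.3 + -1.3
= -2.16 + -4.32 + 1.54 + 0.18 + -1.3
= -4.76 + -1.3
= -6.06
Since z = -6.06 < 0, output = 0

0


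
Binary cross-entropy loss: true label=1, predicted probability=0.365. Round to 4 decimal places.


For y=1: Loss = -log(p)
= -log(0.365)
= -(-1.0079)
= 1.0079

1.0079


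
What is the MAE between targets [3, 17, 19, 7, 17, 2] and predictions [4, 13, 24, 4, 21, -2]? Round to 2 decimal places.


Absolute errors: [1, 4, 5, 3, 4, 4]
Sum of absolute errors = 21
MAE = 21 / 6 = 3.50

3.50


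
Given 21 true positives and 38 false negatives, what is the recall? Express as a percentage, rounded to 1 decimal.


Recall = TP / (TP + FN) * 100
= 21 / (21 + 38)
= 21 / 59
= 0.3559
= 35.6%

35.6


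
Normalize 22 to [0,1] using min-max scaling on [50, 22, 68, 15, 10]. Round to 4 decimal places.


Min = 10, Max = 68
Range = 68 - 10 = 58
Scaled = (x - min) / (max - min)
= (22 - 10) / 58
= 12 / 58
= 0.2069

0.2069


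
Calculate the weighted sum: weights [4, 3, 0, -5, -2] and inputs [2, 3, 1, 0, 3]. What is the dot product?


Element-wise products:
4 * 2 = 8
3 * 3 = 9
0 * 1 = 0
-5 * 0 = 0
-2 * 3 = -6
Sum = 8 + 9 + 0 + 0 + -6
= 11

11


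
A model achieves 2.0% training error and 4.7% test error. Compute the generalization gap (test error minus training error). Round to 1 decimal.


Generalization gap = test_error - train_error
= 4.7 - 2.0
= 2.7%
A moderate gap.

2.7


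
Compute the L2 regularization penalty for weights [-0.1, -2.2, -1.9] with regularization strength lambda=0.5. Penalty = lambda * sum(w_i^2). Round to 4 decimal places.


Squaring each weight:
(-0.1)^2 = 0.01
(-2.2)^2 = 4.84
(-1.9)^2 = 3.61
Sum of squares = 8.46
Penalty = 0.5 * 8.46 = 4.2300

4.2300


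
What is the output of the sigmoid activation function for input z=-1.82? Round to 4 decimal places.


sigmoid(z) = 1 / (1 + exp(-z))
exp(-(-1.82)) = exp(1.82) = 6.1719
1 + 6.1719 = 7.1719
1 / 7.1719 = 0.1394

0.1394


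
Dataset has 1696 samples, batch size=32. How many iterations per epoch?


Iterations per epoch = dataset_size / batch_size
= 1696 / 32
= 53

53


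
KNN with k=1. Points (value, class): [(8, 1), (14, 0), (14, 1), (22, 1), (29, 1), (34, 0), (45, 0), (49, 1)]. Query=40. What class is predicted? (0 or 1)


Distances from query 40:
Point 45 (class 0): distance = 5
K=1 nearest neighbors: classes = [0]
Votes for class 1: 0 / 1
Majority vote => class 0

0


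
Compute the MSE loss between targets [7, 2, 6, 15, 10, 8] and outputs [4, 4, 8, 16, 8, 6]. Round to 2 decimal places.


Differences: [3, -2, -2, -1, 2, 2]
Squared errors: [9, 4, 4, 1, 4, 4]
Sum of squared errors = 26
MSE = 26 / 6 = 4.33

4.33


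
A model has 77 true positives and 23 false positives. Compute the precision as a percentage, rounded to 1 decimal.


Precision = TP / (TP + FP) * 100
= 77 / (77 + 23)
= 77 / 100
= 0.77
= 77.0%

77.0


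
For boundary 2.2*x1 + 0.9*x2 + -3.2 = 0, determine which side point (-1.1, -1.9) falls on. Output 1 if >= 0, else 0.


Compute 2.2 * -1.1 + 0.9 * -1.9 + -3.2
= -2.42 + -1.71 + -3.2
= -7.33
Since -7.33 < 0, the point is on the negative side.

0


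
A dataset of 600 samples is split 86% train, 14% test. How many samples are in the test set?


Train samples = 600 * 86% = 516
Test samples = 600 - 516
= 84

84
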